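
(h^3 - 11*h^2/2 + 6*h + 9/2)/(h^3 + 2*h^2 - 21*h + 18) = (2*h^2 - 5*h - 3)/(2*(h^2 + 5*h - 6))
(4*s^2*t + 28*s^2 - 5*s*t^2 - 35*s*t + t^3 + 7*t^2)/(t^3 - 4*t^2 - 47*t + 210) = (4*s^2 - 5*s*t + t^2)/(t^2 - 11*t + 30)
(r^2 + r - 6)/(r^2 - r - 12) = (r - 2)/(r - 4)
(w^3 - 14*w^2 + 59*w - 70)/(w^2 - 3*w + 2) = (w^2 - 12*w + 35)/(w - 1)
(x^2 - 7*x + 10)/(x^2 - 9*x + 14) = (x - 5)/(x - 7)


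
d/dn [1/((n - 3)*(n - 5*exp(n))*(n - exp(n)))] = (-(1 - exp(n))*(n - 3)*(n - 5*exp(n)) + (n - 3)*(n - exp(n))*(5*exp(n) - 1) - (n - 5*exp(n))*(n - exp(n)))/((n - 3)^2*(n - 5*exp(n))^2*(n - exp(n))^2)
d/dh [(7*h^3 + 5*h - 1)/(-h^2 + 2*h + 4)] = (-7*h^4 + 28*h^3 + 89*h^2 - 2*h + 22)/(h^4 - 4*h^3 - 4*h^2 + 16*h + 16)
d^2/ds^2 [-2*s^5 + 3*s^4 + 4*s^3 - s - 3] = 4*s*(-10*s^2 + 9*s + 6)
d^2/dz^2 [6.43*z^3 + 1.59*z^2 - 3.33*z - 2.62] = 38.58*z + 3.18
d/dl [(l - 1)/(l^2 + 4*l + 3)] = (l^2 + 4*l - 2*(l - 1)*(l + 2) + 3)/(l^2 + 4*l + 3)^2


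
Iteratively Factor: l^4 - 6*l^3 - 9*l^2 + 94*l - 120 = (l - 2)*(l^3 - 4*l^2 - 17*l + 60) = (l - 2)*(l + 4)*(l^2 - 8*l + 15) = (l - 3)*(l - 2)*(l + 4)*(l - 5)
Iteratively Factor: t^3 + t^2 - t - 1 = (t + 1)*(t^2 - 1) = (t + 1)^2*(t - 1)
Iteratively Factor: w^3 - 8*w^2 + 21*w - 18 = (w - 2)*(w^2 - 6*w + 9) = (w - 3)*(w - 2)*(w - 3)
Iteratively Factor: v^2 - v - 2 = (v - 2)*(v + 1)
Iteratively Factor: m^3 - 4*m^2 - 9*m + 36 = (m + 3)*(m^2 - 7*m + 12) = (m - 3)*(m + 3)*(m - 4)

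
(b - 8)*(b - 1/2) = b^2 - 17*b/2 + 4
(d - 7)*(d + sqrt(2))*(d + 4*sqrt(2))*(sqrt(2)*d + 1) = sqrt(2)*d^4 - 7*sqrt(2)*d^3 + 11*d^3 - 77*d^2 + 13*sqrt(2)*d^2 - 91*sqrt(2)*d + 8*d - 56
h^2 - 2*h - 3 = (h - 3)*(h + 1)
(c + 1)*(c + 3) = c^2 + 4*c + 3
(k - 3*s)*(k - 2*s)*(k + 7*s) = k^3 + 2*k^2*s - 29*k*s^2 + 42*s^3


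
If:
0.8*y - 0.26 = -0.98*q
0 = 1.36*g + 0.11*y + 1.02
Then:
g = -0.0808823529411765*y - 0.75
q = 0.26530612244898 - 0.816326530612245*y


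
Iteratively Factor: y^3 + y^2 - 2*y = (y)*(y^2 + y - 2) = y*(y + 2)*(y - 1)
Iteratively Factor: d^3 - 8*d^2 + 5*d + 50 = (d - 5)*(d^2 - 3*d - 10) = (d - 5)^2*(d + 2)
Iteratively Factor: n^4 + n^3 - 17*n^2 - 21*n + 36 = (n + 3)*(n^3 - 2*n^2 - 11*n + 12) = (n - 1)*(n + 3)*(n^2 - n - 12) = (n - 4)*(n - 1)*(n + 3)*(n + 3)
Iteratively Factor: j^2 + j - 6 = (j - 2)*(j + 3)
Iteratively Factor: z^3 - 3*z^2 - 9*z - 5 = (z + 1)*(z^2 - 4*z - 5) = (z + 1)^2*(z - 5)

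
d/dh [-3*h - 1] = -3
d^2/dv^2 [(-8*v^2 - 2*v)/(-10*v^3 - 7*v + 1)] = 4*(400*v^6 + 300*v^5 - 840*v^4 + 210*v^3 + 60*v^2 + 11)/(1000*v^9 + 2100*v^7 - 300*v^6 + 1470*v^5 - 420*v^4 + 373*v^3 - 147*v^2 + 21*v - 1)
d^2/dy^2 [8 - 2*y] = 0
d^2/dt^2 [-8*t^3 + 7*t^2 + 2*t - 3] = 14 - 48*t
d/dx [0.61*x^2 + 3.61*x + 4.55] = 1.22*x + 3.61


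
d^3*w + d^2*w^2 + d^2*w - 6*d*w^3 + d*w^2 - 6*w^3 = (d - 2*w)*(d + 3*w)*(d*w + w)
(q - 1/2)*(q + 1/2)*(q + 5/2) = q^3 + 5*q^2/2 - q/4 - 5/8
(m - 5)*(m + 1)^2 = m^3 - 3*m^2 - 9*m - 5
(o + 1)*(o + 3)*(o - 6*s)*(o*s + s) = o^4*s - 6*o^3*s^2 + 5*o^3*s - 30*o^2*s^2 + 7*o^2*s - 42*o*s^2 + 3*o*s - 18*s^2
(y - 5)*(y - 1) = y^2 - 6*y + 5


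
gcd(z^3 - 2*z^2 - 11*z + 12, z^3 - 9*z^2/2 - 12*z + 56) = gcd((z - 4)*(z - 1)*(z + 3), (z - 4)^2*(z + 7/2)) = z - 4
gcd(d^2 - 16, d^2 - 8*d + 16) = d - 4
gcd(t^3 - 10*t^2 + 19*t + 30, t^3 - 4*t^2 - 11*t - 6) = t^2 - 5*t - 6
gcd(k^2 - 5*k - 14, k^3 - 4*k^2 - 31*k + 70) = k - 7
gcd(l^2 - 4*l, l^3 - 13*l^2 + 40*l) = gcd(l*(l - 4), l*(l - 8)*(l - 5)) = l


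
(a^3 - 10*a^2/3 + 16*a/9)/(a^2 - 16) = a*(9*a^2 - 30*a + 16)/(9*(a^2 - 16))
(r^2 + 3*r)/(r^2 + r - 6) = r/(r - 2)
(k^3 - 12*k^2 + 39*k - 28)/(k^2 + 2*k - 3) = (k^2 - 11*k + 28)/(k + 3)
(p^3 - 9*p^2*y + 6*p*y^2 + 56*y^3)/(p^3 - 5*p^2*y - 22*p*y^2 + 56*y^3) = (-p^2 + 2*p*y + 8*y^2)/(-p^2 - 2*p*y + 8*y^2)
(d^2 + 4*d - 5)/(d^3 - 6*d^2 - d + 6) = (d + 5)/(d^2 - 5*d - 6)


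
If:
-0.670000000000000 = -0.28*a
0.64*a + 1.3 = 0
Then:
No Solution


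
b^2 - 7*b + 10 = (b - 5)*(b - 2)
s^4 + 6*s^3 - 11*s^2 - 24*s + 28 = (s - 2)*(s - 1)*(s + 2)*(s + 7)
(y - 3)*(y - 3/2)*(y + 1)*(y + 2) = y^4 - 3*y^3/2 - 7*y^2 + 9*y/2 + 9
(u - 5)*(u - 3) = u^2 - 8*u + 15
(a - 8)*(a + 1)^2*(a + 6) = a^4 - 51*a^2 - 98*a - 48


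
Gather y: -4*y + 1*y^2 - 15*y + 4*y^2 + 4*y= 5*y^2 - 15*y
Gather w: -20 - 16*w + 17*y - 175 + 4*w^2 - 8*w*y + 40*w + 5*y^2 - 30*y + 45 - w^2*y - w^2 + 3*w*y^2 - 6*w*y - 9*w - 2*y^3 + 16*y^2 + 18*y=w^2*(3 - y) + w*(3*y^2 - 14*y + 15) - 2*y^3 + 21*y^2 + 5*y - 150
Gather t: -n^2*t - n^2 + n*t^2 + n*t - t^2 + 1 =-n^2 + t^2*(n - 1) + t*(-n^2 + n) + 1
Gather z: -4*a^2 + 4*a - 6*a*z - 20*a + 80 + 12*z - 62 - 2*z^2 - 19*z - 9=-4*a^2 - 16*a - 2*z^2 + z*(-6*a - 7) + 9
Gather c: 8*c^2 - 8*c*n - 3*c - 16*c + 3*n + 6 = 8*c^2 + c*(-8*n - 19) + 3*n + 6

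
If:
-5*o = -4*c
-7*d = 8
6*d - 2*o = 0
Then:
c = -30/7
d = -8/7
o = -24/7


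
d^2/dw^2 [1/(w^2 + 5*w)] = 2*(-w*(w + 5) + (2*w + 5)^2)/(w^3*(w + 5)^3)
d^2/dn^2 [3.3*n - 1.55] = 0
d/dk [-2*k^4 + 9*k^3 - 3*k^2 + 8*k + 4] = -8*k^3 + 27*k^2 - 6*k + 8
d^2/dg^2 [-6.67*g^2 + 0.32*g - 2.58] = -13.3400000000000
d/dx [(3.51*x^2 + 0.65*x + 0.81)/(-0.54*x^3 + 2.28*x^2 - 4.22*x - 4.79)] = (1.8954*x^4 + 0.702*x^3 - 14.982*x^2 - 37.3194*x + 0.3047)/(0.2916*x^6 - 2.4624*x^5 + 9.756*x^4 - 14.07*x^3 - 4.034*x^2 + 40.4276*x + 22.9441)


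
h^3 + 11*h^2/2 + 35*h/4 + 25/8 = (h + 1/2)*(h + 5/2)^2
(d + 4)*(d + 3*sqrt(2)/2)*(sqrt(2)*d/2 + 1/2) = sqrt(2)*d^3/2 + 2*d^2 + 2*sqrt(2)*d^2 + 3*sqrt(2)*d/4 + 8*d + 3*sqrt(2)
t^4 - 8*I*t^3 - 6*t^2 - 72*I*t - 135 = (t - 5*I)*(t - 3*I)^2*(t + 3*I)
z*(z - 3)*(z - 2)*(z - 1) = z^4 - 6*z^3 + 11*z^2 - 6*z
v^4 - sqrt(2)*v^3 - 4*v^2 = v^2*(v - 2*sqrt(2))*(v + sqrt(2))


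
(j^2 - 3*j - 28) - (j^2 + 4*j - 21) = -7*j - 7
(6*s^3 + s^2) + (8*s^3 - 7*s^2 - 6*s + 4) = 14*s^3 - 6*s^2 - 6*s + 4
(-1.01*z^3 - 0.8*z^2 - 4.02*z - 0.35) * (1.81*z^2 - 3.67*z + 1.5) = -1.8281*z^5 + 2.2587*z^4 - 5.8552*z^3 + 12.9199*z^2 - 4.7455*z - 0.525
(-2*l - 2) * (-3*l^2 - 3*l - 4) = 6*l^3 + 12*l^2 + 14*l + 8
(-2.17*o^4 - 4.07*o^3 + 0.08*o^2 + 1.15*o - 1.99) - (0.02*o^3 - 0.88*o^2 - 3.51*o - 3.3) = -2.17*o^4 - 4.09*o^3 + 0.96*o^2 + 4.66*o + 1.31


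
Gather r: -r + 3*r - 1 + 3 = 2*r + 2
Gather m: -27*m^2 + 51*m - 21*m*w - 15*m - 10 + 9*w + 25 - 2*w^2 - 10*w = -27*m^2 + m*(36 - 21*w) - 2*w^2 - w + 15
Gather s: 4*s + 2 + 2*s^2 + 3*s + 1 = 2*s^2 + 7*s + 3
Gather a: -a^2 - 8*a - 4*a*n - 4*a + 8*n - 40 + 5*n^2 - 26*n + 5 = -a^2 + a*(-4*n - 12) + 5*n^2 - 18*n - 35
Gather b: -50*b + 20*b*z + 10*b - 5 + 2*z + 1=b*(20*z - 40) + 2*z - 4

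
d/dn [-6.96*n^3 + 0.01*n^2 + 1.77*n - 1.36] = -20.88*n^2 + 0.02*n + 1.77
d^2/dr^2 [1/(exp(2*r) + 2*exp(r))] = 2*(4*(exp(r) + 1)^2 - (exp(r) + 2)*(2*exp(r) + 1))*exp(-r)/(exp(r) + 2)^3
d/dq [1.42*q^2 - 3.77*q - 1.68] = 2.84*q - 3.77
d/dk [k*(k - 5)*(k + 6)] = 3*k^2 + 2*k - 30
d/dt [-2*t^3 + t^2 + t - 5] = -6*t^2 + 2*t + 1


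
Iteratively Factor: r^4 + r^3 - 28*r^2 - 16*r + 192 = (r + 4)*(r^3 - 3*r^2 - 16*r + 48) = (r - 4)*(r + 4)*(r^2 + r - 12) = (r - 4)*(r + 4)^2*(r - 3)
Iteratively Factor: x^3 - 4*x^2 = (x)*(x^2 - 4*x) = x^2*(x - 4)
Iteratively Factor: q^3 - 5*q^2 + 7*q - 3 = (q - 1)*(q^2 - 4*q + 3) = (q - 3)*(q - 1)*(q - 1)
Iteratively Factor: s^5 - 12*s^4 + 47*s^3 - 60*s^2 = (s)*(s^4 - 12*s^3 + 47*s^2 - 60*s) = s*(s - 5)*(s^3 - 7*s^2 + 12*s) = s^2*(s - 5)*(s^2 - 7*s + 12) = s^2*(s - 5)*(s - 3)*(s - 4)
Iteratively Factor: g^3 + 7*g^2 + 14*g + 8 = (g + 1)*(g^2 + 6*g + 8) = (g + 1)*(g + 2)*(g + 4)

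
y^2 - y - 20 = (y - 5)*(y + 4)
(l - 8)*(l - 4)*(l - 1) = l^3 - 13*l^2 + 44*l - 32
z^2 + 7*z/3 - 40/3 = (z - 8/3)*(z + 5)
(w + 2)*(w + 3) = w^2 + 5*w + 6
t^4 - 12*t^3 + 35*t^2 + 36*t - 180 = (t - 6)*(t - 5)*(t - 3)*(t + 2)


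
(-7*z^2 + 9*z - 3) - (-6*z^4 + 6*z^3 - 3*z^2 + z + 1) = 6*z^4 - 6*z^3 - 4*z^2 + 8*z - 4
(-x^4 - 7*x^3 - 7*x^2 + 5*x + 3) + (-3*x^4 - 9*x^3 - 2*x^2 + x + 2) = -4*x^4 - 16*x^3 - 9*x^2 + 6*x + 5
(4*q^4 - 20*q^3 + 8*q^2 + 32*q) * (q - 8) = 4*q^5 - 52*q^4 + 168*q^3 - 32*q^2 - 256*q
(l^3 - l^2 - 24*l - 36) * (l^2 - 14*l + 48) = l^5 - 15*l^4 + 38*l^3 + 252*l^2 - 648*l - 1728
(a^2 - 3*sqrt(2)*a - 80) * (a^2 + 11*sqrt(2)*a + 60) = a^4 + 8*sqrt(2)*a^3 - 86*a^2 - 1060*sqrt(2)*a - 4800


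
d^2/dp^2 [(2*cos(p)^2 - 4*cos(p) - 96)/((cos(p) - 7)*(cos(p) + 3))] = 4*(50*(1 - cos(p)^2)^2 - cos(p)^5 - 286*cos(p)^3 + 1453*cos(p)^2 - 1125*cos(p) - 1217)/((cos(p) - 7)^3*(cos(p) + 3)^3)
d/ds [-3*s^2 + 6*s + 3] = 6 - 6*s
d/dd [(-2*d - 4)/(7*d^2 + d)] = 2*(7*d^2 + 28*d + 2)/(d^2*(49*d^2 + 14*d + 1))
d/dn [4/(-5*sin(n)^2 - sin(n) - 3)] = 4*(10*sin(n) + 1)*cos(n)/(5*sin(n)^2 + sin(n) + 3)^2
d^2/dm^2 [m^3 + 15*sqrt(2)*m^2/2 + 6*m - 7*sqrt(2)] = 6*m + 15*sqrt(2)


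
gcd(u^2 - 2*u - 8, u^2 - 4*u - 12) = u + 2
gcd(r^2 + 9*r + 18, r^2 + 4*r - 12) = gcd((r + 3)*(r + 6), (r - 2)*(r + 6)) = r + 6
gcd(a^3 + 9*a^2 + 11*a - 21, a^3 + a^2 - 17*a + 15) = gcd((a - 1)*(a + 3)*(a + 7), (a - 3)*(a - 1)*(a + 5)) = a - 1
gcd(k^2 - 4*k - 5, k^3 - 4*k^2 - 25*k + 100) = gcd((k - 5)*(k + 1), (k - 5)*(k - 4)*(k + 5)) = k - 5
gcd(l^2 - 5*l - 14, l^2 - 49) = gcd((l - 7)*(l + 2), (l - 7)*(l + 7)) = l - 7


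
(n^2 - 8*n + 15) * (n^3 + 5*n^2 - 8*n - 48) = n^5 - 3*n^4 - 33*n^3 + 91*n^2 + 264*n - 720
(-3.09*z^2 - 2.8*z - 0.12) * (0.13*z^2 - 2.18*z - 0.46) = -0.4017*z^4 + 6.3722*z^3 + 7.5098*z^2 + 1.5496*z + 0.0552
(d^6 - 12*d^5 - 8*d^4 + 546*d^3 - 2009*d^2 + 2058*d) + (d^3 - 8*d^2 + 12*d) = d^6 - 12*d^5 - 8*d^4 + 547*d^3 - 2017*d^2 + 2070*d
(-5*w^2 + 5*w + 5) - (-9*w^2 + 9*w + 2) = 4*w^2 - 4*w + 3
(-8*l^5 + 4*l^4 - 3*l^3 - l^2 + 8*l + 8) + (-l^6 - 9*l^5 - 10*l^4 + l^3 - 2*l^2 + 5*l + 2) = -l^6 - 17*l^5 - 6*l^4 - 2*l^3 - 3*l^2 + 13*l + 10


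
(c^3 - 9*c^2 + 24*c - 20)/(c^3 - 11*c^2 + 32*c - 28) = (c - 5)/(c - 7)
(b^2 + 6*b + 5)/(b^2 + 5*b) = (b + 1)/b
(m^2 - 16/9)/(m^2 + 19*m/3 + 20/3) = (m - 4/3)/(m + 5)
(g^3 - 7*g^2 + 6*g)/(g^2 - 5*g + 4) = g*(g - 6)/(g - 4)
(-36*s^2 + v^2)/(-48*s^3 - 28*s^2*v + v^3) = (6*s + v)/(8*s^2 + 6*s*v + v^2)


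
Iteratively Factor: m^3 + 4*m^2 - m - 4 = (m + 1)*(m^2 + 3*m - 4) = (m + 1)*(m + 4)*(m - 1)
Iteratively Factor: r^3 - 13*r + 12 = (r - 3)*(r^2 + 3*r - 4) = (r - 3)*(r + 4)*(r - 1)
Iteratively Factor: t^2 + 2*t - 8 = (t + 4)*(t - 2)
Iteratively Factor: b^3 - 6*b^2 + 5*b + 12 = (b + 1)*(b^2 - 7*b + 12) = (b - 3)*(b + 1)*(b - 4)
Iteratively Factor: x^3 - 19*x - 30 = (x + 3)*(x^2 - 3*x - 10) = (x - 5)*(x + 3)*(x + 2)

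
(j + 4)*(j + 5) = j^2 + 9*j + 20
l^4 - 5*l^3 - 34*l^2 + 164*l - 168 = (l - 7)*(l - 2)^2*(l + 6)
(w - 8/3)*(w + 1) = w^2 - 5*w/3 - 8/3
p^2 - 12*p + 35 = (p - 7)*(p - 5)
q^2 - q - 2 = (q - 2)*(q + 1)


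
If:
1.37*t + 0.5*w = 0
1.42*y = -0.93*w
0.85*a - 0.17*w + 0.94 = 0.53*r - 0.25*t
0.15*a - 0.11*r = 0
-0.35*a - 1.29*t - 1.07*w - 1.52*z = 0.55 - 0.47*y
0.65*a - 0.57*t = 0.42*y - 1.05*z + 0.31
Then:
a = 3.56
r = 4.86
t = -1.95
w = 5.33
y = -3.49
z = -4.37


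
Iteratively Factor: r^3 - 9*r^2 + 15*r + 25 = (r - 5)*(r^2 - 4*r - 5) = (r - 5)^2*(r + 1)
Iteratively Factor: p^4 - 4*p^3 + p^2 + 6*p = (p + 1)*(p^3 - 5*p^2 + 6*p) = (p - 2)*(p + 1)*(p^2 - 3*p) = p*(p - 2)*(p + 1)*(p - 3)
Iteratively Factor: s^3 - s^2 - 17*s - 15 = (s + 1)*(s^2 - 2*s - 15) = (s + 1)*(s + 3)*(s - 5)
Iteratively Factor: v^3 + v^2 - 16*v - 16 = (v + 4)*(v^2 - 3*v - 4) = (v - 4)*(v + 4)*(v + 1)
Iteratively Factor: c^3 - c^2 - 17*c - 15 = (c - 5)*(c^2 + 4*c + 3) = (c - 5)*(c + 3)*(c + 1)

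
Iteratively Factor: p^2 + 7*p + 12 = (p + 4)*(p + 3)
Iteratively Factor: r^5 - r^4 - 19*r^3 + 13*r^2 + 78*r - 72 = (r + 3)*(r^4 - 4*r^3 - 7*r^2 + 34*r - 24) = (r + 3)^2*(r^3 - 7*r^2 + 14*r - 8) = (r - 4)*(r + 3)^2*(r^2 - 3*r + 2) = (r - 4)*(r - 2)*(r + 3)^2*(r - 1)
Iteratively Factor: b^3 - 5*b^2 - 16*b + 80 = (b + 4)*(b^2 - 9*b + 20) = (b - 5)*(b + 4)*(b - 4)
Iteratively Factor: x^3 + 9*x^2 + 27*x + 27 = (x + 3)*(x^2 + 6*x + 9) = (x + 3)^2*(x + 3)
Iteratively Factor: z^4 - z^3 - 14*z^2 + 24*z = (z)*(z^3 - z^2 - 14*z + 24) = z*(z + 4)*(z^2 - 5*z + 6) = z*(z - 3)*(z + 4)*(z - 2)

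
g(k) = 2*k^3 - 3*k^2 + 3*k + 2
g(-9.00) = -1726.00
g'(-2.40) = 51.96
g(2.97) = 36.84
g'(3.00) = 39.00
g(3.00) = 38.00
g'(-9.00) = 543.00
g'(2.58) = 27.46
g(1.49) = 6.43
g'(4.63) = 103.84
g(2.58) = 24.12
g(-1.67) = -20.69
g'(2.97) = 38.11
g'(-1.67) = 29.75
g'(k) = 6*k^2 - 6*k + 3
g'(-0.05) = 3.32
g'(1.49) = 7.38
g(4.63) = 150.08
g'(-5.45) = 213.92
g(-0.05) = 1.84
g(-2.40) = -50.13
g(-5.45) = -427.21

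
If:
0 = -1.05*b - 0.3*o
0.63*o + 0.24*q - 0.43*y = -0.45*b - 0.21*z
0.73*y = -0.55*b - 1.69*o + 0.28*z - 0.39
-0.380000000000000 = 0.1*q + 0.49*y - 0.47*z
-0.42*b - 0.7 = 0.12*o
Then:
No Solution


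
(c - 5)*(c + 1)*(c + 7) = c^3 + 3*c^2 - 33*c - 35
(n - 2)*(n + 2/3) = n^2 - 4*n/3 - 4/3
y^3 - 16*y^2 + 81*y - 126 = (y - 7)*(y - 6)*(y - 3)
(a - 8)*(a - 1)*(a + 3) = a^3 - 6*a^2 - 19*a + 24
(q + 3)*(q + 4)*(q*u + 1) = q^3*u + 7*q^2*u + q^2 + 12*q*u + 7*q + 12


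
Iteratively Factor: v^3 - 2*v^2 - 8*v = (v - 4)*(v^2 + 2*v) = (v - 4)*(v + 2)*(v)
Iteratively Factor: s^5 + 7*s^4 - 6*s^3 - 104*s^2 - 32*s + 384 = (s + 4)*(s^4 + 3*s^3 - 18*s^2 - 32*s + 96) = (s - 3)*(s + 4)*(s^3 + 6*s^2 - 32) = (s - 3)*(s + 4)^2*(s^2 + 2*s - 8) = (s - 3)*(s - 2)*(s + 4)^2*(s + 4)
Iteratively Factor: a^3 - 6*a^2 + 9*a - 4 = (a - 4)*(a^2 - 2*a + 1) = (a - 4)*(a - 1)*(a - 1)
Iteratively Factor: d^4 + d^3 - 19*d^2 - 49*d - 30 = (d + 3)*(d^3 - 2*d^2 - 13*d - 10) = (d + 2)*(d + 3)*(d^2 - 4*d - 5) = (d - 5)*(d + 2)*(d + 3)*(d + 1)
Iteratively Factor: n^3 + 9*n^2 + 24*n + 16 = (n + 4)*(n^2 + 5*n + 4) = (n + 1)*(n + 4)*(n + 4)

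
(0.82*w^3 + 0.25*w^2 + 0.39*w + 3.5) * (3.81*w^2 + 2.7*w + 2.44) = 3.1242*w^5 + 3.1665*w^4 + 4.1617*w^3 + 14.998*w^2 + 10.4016*w + 8.54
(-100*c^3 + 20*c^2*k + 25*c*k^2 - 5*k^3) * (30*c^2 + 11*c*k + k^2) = -3000*c^5 - 500*c^4*k + 870*c^3*k^2 + 145*c^2*k^3 - 30*c*k^4 - 5*k^5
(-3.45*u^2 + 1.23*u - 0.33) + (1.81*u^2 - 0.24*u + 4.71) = -1.64*u^2 + 0.99*u + 4.38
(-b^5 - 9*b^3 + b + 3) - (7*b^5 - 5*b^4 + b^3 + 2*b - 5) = -8*b^5 + 5*b^4 - 10*b^3 - b + 8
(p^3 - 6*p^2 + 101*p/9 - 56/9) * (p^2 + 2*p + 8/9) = p^5 - 4*p^4 + p^3/9 + 98*p^2/9 - 200*p/81 - 448/81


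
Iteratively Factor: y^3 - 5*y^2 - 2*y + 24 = (y + 2)*(y^2 - 7*y + 12) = (y - 3)*(y + 2)*(y - 4)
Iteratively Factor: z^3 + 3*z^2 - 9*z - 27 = (z - 3)*(z^2 + 6*z + 9) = (z - 3)*(z + 3)*(z + 3)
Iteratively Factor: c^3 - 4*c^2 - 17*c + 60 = (c + 4)*(c^2 - 8*c + 15) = (c - 5)*(c + 4)*(c - 3)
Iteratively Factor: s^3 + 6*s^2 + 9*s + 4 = (s + 1)*(s^2 + 5*s + 4) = (s + 1)^2*(s + 4)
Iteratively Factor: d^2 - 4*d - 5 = (d + 1)*(d - 5)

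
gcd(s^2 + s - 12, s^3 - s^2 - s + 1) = 1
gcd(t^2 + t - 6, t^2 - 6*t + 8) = t - 2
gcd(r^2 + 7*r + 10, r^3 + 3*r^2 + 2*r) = r + 2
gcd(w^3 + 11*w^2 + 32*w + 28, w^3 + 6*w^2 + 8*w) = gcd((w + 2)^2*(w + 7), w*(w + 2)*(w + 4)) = w + 2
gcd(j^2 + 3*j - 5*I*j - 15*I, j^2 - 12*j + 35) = 1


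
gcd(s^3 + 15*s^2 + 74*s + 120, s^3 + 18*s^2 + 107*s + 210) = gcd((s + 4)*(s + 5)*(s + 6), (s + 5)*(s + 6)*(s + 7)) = s^2 + 11*s + 30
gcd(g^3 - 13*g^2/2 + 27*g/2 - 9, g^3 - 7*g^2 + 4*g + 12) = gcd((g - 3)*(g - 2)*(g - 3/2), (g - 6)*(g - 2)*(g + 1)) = g - 2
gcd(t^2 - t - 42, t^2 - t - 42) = t^2 - t - 42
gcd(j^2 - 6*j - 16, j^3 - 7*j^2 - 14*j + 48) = j - 8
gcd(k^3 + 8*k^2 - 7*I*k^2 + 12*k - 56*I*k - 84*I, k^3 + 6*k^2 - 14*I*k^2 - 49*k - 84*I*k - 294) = k^2 + k*(6 - 7*I) - 42*I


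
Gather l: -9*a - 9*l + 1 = -9*a - 9*l + 1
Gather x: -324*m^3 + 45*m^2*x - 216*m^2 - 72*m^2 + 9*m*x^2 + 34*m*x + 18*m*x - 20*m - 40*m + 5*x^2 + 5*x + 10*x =-324*m^3 - 288*m^2 - 60*m + x^2*(9*m + 5) + x*(45*m^2 + 52*m + 15)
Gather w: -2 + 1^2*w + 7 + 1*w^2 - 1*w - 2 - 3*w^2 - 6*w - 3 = -2*w^2 - 6*w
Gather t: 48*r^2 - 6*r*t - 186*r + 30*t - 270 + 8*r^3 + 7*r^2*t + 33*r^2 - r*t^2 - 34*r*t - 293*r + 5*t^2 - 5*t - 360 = 8*r^3 + 81*r^2 - 479*r + t^2*(5 - r) + t*(7*r^2 - 40*r + 25) - 630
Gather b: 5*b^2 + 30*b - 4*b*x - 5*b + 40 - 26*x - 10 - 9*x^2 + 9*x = 5*b^2 + b*(25 - 4*x) - 9*x^2 - 17*x + 30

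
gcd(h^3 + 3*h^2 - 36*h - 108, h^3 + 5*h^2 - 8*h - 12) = h + 6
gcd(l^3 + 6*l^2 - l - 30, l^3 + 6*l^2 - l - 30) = l^3 + 6*l^2 - l - 30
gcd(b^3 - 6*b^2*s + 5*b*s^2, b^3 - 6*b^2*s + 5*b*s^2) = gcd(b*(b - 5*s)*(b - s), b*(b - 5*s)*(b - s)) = b^3 - 6*b^2*s + 5*b*s^2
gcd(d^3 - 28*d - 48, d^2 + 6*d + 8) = d^2 + 6*d + 8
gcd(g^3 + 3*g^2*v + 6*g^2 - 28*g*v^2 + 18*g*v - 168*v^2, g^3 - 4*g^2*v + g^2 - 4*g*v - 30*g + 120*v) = -g^2 + 4*g*v - 6*g + 24*v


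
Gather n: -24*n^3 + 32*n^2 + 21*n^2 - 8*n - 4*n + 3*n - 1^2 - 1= -24*n^3 + 53*n^2 - 9*n - 2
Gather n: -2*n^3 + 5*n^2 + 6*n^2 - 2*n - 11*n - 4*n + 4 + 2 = -2*n^3 + 11*n^2 - 17*n + 6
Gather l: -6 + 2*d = 2*d - 6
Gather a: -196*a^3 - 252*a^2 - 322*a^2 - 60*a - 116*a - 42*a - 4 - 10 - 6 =-196*a^3 - 574*a^2 - 218*a - 20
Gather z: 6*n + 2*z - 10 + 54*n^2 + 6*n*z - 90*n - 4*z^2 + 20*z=54*n^2 - 84*n - 4*z^2 + z*(6*n + 22) - 10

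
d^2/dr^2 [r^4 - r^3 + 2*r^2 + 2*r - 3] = 12*r^2 - 6*r + 4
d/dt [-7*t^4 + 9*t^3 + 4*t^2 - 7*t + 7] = -28*t^3 + 27*t^2 + 8*t - 7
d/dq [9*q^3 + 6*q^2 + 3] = 3*q*(9*q + 4)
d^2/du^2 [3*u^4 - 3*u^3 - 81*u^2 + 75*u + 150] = 36*u^2 - 18*u - 162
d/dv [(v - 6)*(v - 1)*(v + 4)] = 3*v^2 - 6*v - 22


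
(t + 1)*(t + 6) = t^2 + 7*t + 6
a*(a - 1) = a^2 - a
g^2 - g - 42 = (g - 7)*(g + 6)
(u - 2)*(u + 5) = u^2 + 3*u - 10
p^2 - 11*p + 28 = (p - 7)*(p - 4)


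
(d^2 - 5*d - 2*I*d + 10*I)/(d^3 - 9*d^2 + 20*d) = (d - 2*I)/(d*(d - 4))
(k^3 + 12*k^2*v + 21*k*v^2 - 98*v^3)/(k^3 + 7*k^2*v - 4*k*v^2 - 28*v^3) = (k + 7*v)/(k + 2*v)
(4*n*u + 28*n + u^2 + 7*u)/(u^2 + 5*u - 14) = (4*n + u)/(u - 2)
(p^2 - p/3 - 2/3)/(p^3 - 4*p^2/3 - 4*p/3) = (p - 1)/(p*(p - 2))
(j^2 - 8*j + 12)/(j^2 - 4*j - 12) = (j - 2)/(j + 2)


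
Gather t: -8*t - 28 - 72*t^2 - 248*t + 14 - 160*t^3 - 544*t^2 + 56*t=-160*t^3 - 616*t^2 - 200*t - 14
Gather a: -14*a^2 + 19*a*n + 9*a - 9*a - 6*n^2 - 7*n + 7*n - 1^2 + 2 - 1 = -14*a^2 + 19*a*n - 6*n^2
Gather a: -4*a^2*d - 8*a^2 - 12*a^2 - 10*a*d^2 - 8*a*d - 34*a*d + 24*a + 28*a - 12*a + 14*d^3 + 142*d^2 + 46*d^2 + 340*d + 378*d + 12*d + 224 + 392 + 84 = a^2*(-4*d - 20) + a*(-10*d^2 - 42*d + 40) + 14*d^3 + 188*d^2 + 730*d + 700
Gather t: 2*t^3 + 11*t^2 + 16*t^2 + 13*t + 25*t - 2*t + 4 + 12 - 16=2*t^3 + 27*t^2 + 36*t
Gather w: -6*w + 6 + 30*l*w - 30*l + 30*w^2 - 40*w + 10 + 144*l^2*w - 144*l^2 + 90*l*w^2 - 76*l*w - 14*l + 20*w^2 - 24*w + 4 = -144*l^2 - 44*l + w^2*(90*l + 50) + w*(144*l^2 - 46*l - 70) + 20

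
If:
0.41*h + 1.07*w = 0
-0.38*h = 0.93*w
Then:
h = 0.00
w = 0.00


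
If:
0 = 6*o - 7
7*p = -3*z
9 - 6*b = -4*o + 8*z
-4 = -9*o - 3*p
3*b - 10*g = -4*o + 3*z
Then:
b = -241/54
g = -43/18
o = 7/6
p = -13/6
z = 91/18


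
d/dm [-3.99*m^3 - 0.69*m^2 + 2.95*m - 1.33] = -11.97*m^2 - 1.38*m + 2.95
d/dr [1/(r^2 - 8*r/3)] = 6*(4 - 3*r)/(r^2*(3*r - 8)^2)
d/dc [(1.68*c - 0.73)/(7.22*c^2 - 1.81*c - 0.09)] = (-12.1296*c^2 + 10.5412*c - 1.4725)/(52.1284*c^4 - 26.1364*c^3 + 1.9765*c^2 + 0.3258*c + 0.0081)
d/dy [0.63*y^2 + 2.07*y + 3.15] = 1.26*y + 2.07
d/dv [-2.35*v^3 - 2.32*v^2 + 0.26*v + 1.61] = -7.05*v^2 - 4.64*v + 0.26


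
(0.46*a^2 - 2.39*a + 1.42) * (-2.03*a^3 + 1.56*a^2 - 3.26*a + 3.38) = -0.9338*a^5 + 5.5693*a^4 - 8.1106*a^3 + 11.5614*a^2 - 12.7074*a + 4.7996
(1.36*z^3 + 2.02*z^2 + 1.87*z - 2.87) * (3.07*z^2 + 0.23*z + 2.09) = 4.1752*z^5 + 6.5142*z^4 + 9.0479*z^3 - 4.159*z^2 + 3.2482*z - 5.9983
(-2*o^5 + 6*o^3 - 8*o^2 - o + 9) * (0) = 0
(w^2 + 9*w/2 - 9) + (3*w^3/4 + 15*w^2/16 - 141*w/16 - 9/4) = 3*w^3/4 + 31*w^2/16 - 69*w/16 - 45/4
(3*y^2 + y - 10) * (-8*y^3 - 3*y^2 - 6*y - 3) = -24*y^5 - 17*y^4 + 59*y^3 + 15*y^2 + 57*y + 30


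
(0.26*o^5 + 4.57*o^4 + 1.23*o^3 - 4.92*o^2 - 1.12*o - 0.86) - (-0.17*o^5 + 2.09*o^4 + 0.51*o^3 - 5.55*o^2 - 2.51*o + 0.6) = 0.43*o^5 + 2.48*o^4 + 0.72*o^3 + 0.63*o^2 + 1.39*o - 1.46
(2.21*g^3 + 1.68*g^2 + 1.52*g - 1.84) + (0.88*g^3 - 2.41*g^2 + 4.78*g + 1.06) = 3.09*g^3 - 0.73*g^2 + 6.3*g - 0.78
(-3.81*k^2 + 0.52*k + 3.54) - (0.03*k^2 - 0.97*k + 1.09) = -3.84*k^2 + 1.49*k + 2.45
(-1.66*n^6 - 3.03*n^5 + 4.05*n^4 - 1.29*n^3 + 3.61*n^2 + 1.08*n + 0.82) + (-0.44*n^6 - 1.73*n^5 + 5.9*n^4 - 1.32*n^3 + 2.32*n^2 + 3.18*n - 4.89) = -2.1*n^6 - 4.76*n^5 + 9.95*n^4 - 2.61*n^3 + 5.93*n^2 + 4.26*n - 4.07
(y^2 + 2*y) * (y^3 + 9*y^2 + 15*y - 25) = y^5 + 11*y^4 + 33*y^3 + 5*y^2 - 50*y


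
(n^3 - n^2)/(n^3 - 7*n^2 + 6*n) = n/(n - 6)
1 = 1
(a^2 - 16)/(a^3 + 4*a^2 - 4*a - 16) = (a - 4)/(a^2 - 4)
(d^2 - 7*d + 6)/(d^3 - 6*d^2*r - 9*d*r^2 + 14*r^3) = (d^2 - 7*d + 6)/(d^3 - 6*d^2*r - 9*d*r^2 + 14*r^3)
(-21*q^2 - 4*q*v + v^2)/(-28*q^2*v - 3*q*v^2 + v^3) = (3*q + v)/(v*(4*q + v))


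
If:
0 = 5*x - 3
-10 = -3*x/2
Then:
No Solution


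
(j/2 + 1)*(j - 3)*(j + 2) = j^3/2 + j^2/2 - 4*j - 6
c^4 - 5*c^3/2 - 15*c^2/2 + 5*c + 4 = (c - 4)*(c - 1)*(c + 1/2)*(c + 2)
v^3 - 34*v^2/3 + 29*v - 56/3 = (v - 8)*(v - 7/3)*(v - 1)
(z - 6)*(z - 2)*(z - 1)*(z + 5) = z^4 - 4*z^3 - 25*z^2 + 88*z - 60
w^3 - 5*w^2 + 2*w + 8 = (w - 4)*(w - 2)*(w + 1)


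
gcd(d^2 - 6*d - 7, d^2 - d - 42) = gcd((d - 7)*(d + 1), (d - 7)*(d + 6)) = d - 7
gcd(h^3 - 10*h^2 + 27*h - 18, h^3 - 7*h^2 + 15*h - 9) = h^2 - 4*h + 3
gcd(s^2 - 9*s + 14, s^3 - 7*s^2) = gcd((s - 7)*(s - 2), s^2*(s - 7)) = s - 7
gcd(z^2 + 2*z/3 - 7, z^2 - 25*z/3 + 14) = z - 7/3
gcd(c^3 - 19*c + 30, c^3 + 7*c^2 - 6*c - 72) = c - 3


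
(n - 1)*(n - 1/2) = n^2 - 3*n/2 + 1/2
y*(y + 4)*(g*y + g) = g*y^3 + 5*g*y^2 + 4*g*y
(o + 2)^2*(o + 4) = o^3 + 8*o^2 + 20*o + 16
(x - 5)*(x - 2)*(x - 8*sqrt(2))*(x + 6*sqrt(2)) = x^4 - 7*x^3 - 2*sqrt(2)*x^3 - 86*x^2 + 14*sqrt(2)*x^2 - 20*sqrt(2)*x + 672*x - 960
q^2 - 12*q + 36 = (q - 6)^2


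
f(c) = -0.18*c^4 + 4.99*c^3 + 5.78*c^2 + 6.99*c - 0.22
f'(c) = -0.72*c^3 + 14.97*c^2 + 11.56*c + 6.99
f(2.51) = 125.50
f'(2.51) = 118.93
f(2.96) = 186.71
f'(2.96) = 153.70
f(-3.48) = -191.25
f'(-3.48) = 178.40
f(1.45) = 36.48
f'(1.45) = 53.03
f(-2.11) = -39.68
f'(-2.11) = 56.01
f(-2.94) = -111.07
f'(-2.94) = 120.70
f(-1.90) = -29.21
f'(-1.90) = 44.01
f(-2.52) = -68.24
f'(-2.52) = 84.45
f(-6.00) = -1145.20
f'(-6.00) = 632.07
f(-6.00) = -1145.20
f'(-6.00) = 632.07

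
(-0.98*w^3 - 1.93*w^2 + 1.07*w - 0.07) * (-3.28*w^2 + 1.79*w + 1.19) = 3.2144*w^5 + 4.5762*w^4 - 8.1305*w^3 - 0.1518*w^2 + 1.148*w - 0.0833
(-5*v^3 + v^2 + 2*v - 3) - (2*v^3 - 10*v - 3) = -7*v^3 + v^2 + 12*v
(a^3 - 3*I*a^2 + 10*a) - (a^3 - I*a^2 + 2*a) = -2*I*a^2 + 8*a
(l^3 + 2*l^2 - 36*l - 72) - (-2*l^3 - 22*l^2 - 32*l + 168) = 3*l^3 + 24*l^2 - 4*l - 240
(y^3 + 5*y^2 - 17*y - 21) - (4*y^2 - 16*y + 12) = y^3 + y^2 - y - 33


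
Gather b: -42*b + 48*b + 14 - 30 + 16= 6*b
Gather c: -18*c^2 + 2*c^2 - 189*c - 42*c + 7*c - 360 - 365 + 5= -16*c^2 - 224*c - 720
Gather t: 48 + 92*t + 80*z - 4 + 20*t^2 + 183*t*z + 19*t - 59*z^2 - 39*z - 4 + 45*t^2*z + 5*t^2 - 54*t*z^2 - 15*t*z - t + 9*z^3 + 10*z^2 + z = t^2*(45*z + 25) + t*(-54*z^2 + 168*z + 110) + 9*z^3 - 49*z^2 + 42*z + 40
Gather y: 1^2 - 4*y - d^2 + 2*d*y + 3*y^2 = -d^2 + 3*y^2 + y*(2*d - 4) + 1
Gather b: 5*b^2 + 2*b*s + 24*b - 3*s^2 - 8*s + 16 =5*b^2 + b*(2*s + 24) - 3*s^2 - 8*s + 16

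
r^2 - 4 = (r - 2)*(r + 2)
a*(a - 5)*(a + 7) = a^3 + 2*a^2 - 35*a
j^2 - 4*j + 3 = (j - 3)*(j - 1)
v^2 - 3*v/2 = v*(v - 3/2)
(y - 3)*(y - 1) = y^2 - 4*y + 3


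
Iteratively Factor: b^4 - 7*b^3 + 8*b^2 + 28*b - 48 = (b - 3)*(b^3 - 4*b^2 - 4*b + 16) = (b - 3)*(b - 2)*(b^2 - 2*b - 8) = (b - 4)*(b - 3)*(b - 2)*(b + 2)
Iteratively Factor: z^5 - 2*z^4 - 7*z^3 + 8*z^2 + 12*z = (z - 3)*(z^4 + z^3 - 4*z^2 - 4*z) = (z - 3)*(z + 1)*(z^3 - 4*z) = (z - 3)*(z + 1)*(z + 2)*(z^2 - 2*z) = z*(z - 3)*(z + 1)*(z + 2)*(z - 2)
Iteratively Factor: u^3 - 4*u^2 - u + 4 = (u - 4)*(u^2 - 1) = (u - 4)*(u - 1)*(u + 1)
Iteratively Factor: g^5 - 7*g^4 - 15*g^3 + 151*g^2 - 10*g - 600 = (g - 5)*(g^4 - 2*g^3 - 25*g^2 + 26*g + 120) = (g - 5)*(g + 2)*(g^3 - 4*g^2 - 17*g + 60) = (g - 5)*(g + 2)*(g + 4)*(g^2 - 8*g + 15) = (g - 5)^2*(g + 2)*(g + 4)*(g - 3)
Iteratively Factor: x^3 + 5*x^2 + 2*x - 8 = (x + 4)*(x^2 + x - 2) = (x + 2)*(x + 4)*(x - 1)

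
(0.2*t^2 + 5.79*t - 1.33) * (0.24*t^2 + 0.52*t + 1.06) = 0.048*t^4 + 1.4936*t^3 + 2.9036*t^2 + 5.4458*t - 1.4098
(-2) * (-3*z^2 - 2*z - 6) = 6*z^2 + 4*z + 12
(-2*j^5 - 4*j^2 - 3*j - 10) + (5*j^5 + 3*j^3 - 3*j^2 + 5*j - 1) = 3*j^5 + 3*j^3 - 7*j^2 + 2*j - 11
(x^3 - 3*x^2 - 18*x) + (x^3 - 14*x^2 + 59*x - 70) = 2*x^3 - 17*x^2 + 41*x - 70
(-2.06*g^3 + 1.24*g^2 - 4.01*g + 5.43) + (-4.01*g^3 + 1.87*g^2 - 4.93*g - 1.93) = -6.07*g^3 + 3.11*g^2 - 8.94*g + 3.5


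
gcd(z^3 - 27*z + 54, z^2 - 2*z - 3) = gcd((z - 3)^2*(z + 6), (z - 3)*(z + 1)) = z - 3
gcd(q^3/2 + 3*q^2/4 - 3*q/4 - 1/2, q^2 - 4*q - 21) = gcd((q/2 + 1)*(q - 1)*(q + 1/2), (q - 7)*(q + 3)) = 1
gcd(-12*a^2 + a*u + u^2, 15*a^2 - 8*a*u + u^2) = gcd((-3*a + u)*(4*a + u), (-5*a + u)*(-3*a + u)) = -3*a + u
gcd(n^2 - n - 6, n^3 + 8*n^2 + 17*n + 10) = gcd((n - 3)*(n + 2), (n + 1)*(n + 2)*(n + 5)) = n + 2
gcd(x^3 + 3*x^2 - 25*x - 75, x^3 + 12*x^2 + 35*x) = x + 5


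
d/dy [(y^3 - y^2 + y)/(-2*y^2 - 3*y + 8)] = (-2*y^4 - 6*y^3 + 29*y^2 - 16*y + 8)/(4*y^4 + 12*y^3 - 23*y^2 - 48*y + 64)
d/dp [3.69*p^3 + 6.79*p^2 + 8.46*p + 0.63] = 11.07*p^2 + 13.58*p + 8.46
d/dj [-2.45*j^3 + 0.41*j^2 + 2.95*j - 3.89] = -7.35*j^2 + 0.82*j + 2.95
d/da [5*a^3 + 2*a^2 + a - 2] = 15*a^2 + 4*a + 1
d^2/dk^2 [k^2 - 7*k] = 2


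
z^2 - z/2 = z*(z - 1/2)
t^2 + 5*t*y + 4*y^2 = (t + y)*(t + 4*y)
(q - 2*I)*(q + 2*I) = q^2 + 4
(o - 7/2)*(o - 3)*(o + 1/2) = o^3 - 6*o^2 + 29*o/4 + 21/4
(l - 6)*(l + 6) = l^2 - 36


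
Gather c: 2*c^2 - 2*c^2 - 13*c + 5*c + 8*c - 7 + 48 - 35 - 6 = 0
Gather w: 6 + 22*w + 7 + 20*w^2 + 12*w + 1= 20*w^2 + 34*w + 14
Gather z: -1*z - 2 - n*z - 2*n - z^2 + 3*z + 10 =-2*n - z^2 + z*(2 - n) + 8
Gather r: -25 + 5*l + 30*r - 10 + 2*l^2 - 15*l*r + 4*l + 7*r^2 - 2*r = 2*l^2 + 9*l + 7*r^2 + r*(28 - 15*l) - 35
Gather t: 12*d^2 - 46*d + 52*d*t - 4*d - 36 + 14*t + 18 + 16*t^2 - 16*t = 12*d^2 - 50*d + 16*t^2 + t*(52*d - 2) - 18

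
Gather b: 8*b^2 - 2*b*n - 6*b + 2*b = 8*b^2 + b*(-2*n - 4)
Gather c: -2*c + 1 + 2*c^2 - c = 2*c^2 - 3*c + 1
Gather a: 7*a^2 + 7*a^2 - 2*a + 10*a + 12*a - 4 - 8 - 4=14*a^2 + 20*a - 16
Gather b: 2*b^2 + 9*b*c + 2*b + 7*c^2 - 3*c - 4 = 2*b^2 + b*(9*c + 2) + 7*c^2 - 3*c - 4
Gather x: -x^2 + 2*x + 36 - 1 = -x^2 + 2*x + 35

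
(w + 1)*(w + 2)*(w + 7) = w^3 + 10*w^2 + 23*w + 14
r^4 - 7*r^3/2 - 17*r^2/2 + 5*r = r*(r - 5)*(r - 1/2)*(r + 2)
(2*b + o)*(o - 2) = 2*b*o - 4*b + o^2 - 2*o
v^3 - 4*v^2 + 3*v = v*(v - 3)*(v - 1)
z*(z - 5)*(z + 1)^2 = z^4 - 3*z^3 - 9*z^2 - 5*z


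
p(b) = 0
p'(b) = 0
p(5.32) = 0.00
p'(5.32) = 0.00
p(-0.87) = 0.00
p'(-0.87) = 0.00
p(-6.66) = 0.00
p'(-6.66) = 0.00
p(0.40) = 0.00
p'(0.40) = 0.00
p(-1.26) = 0.00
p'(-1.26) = 0.00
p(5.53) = 0.00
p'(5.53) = 0.00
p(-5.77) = 0.00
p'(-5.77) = 0.00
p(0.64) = 0.00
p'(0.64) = 0.00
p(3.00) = 0.00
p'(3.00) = 0.00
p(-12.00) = 0.00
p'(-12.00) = 0.00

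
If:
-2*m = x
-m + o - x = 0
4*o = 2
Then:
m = -1/2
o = 1/2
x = 1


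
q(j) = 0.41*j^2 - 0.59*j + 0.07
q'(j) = 0.82*j - 0.59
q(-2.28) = 3.55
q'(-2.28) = -2.46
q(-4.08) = 9.30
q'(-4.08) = -3.94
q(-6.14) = 19.15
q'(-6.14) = -5.62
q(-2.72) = 4.71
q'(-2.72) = -2.82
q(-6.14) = 19.15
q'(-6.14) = -5.62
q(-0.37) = 0.34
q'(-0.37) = -0.89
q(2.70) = 1.47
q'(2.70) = 1.62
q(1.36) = 0.03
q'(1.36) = 0.53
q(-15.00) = 101.17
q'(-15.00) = -12.89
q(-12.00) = 66.19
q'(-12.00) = -10.43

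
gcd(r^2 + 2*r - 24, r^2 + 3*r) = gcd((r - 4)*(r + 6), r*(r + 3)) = 1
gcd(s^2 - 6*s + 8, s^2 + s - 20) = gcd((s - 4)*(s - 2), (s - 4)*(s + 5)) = s - 4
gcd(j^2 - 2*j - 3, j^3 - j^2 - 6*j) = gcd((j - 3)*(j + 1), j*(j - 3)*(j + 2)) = j - 3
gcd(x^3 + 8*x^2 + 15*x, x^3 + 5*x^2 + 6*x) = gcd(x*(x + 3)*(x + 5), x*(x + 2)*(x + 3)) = x^2 + 3*x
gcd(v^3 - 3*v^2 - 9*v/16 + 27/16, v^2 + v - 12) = v - 3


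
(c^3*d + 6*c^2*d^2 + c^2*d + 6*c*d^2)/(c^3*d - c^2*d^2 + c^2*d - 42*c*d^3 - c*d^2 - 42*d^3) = c/(c - 7*d)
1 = 1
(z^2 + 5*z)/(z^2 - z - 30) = z/(z - 6)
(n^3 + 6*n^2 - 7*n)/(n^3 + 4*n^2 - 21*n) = (n - 1)/(n - 3)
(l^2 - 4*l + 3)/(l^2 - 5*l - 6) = (-l^2 + 4*l - 3)/(-l^2 + 5*l + 6)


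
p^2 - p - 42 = (p - 7)*(p + 6)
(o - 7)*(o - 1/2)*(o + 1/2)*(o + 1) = o^4 - 6*o^3 - 29*o^2/4 + 3*o/2 + 7/4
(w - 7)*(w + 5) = w^2 - 2*w - 35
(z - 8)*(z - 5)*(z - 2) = z^3 - 15*z^2 + 66*z - 80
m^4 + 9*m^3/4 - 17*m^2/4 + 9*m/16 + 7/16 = (m - 1)*(m - 1/2)*(m + 1/4)*(m + 7/2)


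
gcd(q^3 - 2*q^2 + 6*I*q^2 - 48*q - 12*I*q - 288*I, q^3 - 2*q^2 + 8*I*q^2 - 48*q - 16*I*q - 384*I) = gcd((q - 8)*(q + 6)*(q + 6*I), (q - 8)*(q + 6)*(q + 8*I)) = q^2 - 2*q - 48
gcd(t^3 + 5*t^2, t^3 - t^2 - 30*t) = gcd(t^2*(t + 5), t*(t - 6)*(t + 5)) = t^2 + 5*t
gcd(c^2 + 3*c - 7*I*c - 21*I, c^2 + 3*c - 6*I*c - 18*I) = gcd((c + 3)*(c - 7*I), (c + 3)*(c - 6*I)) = c + 3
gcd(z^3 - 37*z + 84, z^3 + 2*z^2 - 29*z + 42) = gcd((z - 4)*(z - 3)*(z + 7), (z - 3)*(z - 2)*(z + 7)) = z^2 + 4*z - 21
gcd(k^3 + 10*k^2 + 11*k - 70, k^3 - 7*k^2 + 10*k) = k - 2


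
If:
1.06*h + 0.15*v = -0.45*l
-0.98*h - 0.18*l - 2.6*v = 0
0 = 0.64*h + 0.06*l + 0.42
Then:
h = -0.83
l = 1.91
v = 0.18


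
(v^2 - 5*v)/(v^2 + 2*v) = (v - 5)/(v + 2)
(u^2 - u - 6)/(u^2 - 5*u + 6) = (u + 2)/(u - 2)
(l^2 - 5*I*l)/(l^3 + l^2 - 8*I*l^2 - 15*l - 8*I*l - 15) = l/(l^2 + l*(1 - 3*I) - 3*I)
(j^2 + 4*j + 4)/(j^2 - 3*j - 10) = (j + 2)/(j - 5)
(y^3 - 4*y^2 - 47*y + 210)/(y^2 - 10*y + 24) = (y^2 + 2*y - 35)/(y - 4)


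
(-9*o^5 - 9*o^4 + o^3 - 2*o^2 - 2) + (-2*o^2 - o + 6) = -9*o^5 - 9*o^4 + o^3 - 4*o^2 - o + 4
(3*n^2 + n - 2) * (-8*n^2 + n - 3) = -24*n^4 - 5*n^3 + 8*n^2 - 5*n + 6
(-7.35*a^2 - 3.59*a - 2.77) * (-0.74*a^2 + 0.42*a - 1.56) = 5.439*a^4 - 0.4304*a^3 + 12.008*a^2 + 4.437*a + 4.3212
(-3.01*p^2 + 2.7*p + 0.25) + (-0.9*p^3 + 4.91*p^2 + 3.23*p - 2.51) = -0.9*p^3 + 1.9*p^2 + 5.93*p - 2.26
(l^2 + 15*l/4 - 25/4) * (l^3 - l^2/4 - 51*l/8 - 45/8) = l^5 + 7*l^4/2 - 217*l^3/16 - 895*l^2/32 + 75*l/4 + 1125/32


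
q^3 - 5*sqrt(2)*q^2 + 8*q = q*(q - 4*sqrt(2))*(q - sqrt(2))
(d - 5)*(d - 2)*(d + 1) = d^3 - 6*d^2 + 3*d + 10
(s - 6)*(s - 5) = s^2 - 11*s + 30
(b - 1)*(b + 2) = b^2 + b - 2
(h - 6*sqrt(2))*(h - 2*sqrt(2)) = h^2 - 8*sqrt(2)*h + 24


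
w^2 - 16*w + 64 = (w - 8)^2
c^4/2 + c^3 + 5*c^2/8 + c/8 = c*(c/2 + 1/4)*(c + 1/2)*(c + 1)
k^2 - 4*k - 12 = (k - 6)*(k + 2)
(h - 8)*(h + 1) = h^2 - 7*h - 8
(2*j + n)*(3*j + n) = 6*j^2 + 5*j*n + n^2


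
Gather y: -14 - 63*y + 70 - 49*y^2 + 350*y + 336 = -49*y^2 + 287*y + 392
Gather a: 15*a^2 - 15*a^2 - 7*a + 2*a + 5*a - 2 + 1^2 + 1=0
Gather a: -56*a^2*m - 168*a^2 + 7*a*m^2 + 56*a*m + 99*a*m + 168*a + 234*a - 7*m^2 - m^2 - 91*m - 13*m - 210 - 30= a^2*(-56*m - 168) + a*(7*m^2 + 155*m + 402) - 8*m^2 - 104*m - 240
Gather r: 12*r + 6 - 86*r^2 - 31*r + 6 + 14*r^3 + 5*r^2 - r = 14*r^3 - 81*r^2 - 20*r + 12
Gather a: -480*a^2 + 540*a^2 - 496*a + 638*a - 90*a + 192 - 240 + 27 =60*a^2 + 52*a - 21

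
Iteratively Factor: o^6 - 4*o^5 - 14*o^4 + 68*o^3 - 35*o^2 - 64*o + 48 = (o - 3)*(o^5 - o^4 - 17*o^3 + 17*o^2 + 16*o - 16) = (o - 3)*(o + 4)*(o^4 - 5*o^3 + 3*o^2 + 5*o - 4) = (o - 4)*(o - 3)*(o + 4)*(o^3 - o^2 - o + 1) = (o - 4)*(o - 3)*(o - 1)*(o + 4)*(o^2 - 1) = (o - 4)*(o - 3)*(o - 1)*(o + 1)*(o + 4)*(o - 1)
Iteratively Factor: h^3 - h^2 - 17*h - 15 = (h + 1)*(h^2 - 2*h - 15) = (h + 1)*(h + 3)*(h - 5)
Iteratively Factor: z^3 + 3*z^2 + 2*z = (z)*(z^2 + 3*z + 2) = z*(z + 1)*(z + 2)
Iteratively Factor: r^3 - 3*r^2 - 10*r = (r + 2)*(r^2 - 5*r) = r*(r + 2)*(r - 5)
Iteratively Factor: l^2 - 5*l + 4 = (l - 1)*(l - 4)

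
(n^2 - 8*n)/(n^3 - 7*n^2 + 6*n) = (n - 8)/(n^2 - 7*n + 6)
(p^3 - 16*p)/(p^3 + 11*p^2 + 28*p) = (p - 4)/(p + 7)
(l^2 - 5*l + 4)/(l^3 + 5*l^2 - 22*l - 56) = (l - 1)/(l^2 + 9*l + 14)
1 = 1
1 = 1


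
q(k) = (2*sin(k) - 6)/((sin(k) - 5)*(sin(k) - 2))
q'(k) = 2*cos(k)/((sin(k) - 5)*(sin(k) - 2)) - (2*sin(k) - 6)*cos(k)/((sin(k) - 5)*(sin(k) - 2)^2) - (2*sin(k) - 6)*cos(k)/((sin(k) - 5)^2*(sin(k) - 2))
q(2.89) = -0.66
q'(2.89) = 0.27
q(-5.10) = -0.95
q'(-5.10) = -0.25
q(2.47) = -0.79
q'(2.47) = 0.33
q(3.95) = -0.48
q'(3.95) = 0.09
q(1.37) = -0.99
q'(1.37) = -0.14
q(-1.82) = -0.45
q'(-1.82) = 0.03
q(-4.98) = -0.97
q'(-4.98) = -0.19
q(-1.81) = -0.45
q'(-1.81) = 0.03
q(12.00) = -0.50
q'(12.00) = -0.12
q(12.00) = -0.50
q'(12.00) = -0.12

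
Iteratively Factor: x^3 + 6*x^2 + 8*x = (x + 2)*(x^2 + 4*x) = x*(x + 2)*(x + 4)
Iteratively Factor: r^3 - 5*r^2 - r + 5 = (r - 5)*(r^2 - 1) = (r - 5)*(r + 1)*(r - 1)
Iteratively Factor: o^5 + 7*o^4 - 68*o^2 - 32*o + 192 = (o + 3)*(o^4 + 4*o^3 - 12*o^2 - 32*o + 64) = (o + 3)*(o + 4)*(o^3 - 12*o + 16) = (o + 3)*(o + 4)^2*(o^2 - 4*o + 4) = (o - 2)*(o + 3)*(o + 4)^2*(o - 2)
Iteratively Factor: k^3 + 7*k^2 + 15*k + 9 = (k + 1)*(k^2 + 6*k + 9) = (k + 1)*(k + 3)*(k + 3)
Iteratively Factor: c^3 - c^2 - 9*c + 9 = (c - 3)*(c^2 + 2*c - 3) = (c - 3)*(c + 3)*(c - 1)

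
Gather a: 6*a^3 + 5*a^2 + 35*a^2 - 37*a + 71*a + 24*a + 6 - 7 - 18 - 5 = 6*a^3 + 40*a^2 + 58*a - 24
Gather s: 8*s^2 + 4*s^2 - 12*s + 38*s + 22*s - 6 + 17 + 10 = 12*s^2 + 48*s + 21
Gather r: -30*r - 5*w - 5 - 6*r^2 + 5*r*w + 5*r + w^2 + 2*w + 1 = -6*r^2 + r*(5*w - 25) + w^2 - 3*w - 4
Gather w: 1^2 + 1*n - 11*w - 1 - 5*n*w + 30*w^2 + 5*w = n + 30*w^2 + w*(-5*n - 6)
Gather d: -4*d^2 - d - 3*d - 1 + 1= -4*d^2 - 4*d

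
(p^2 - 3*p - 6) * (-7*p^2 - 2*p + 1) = -7*p^4 + 19*p^3 + 49*p^2 + 9*p - 6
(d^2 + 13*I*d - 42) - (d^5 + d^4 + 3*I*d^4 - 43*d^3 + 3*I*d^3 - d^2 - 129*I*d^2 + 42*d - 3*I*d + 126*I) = -d^5 - d^4 - 3*I*d^4 + 43*d^3 - 3*I*d^3 + 2*d^2 + 129*I*d^2 - 42*d + 16*I*d - 42 - 126*I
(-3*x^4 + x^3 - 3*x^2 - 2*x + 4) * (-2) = 6*x^4 - 2*x^3 + 6*x^2 + 4*x - 8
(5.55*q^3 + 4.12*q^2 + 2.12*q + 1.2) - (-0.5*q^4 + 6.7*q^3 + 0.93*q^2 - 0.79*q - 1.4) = 0.5*q^4 - 1.15*q^3 + 3.19*q^2 + 2.91*q + 2.6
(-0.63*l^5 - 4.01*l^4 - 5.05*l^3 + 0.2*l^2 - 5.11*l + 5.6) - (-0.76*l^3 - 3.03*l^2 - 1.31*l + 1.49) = -0.63*l^5 - 4.01*l^4 - 4.29*l^3 + 3.23*l^2 - 3.8*l + 4.11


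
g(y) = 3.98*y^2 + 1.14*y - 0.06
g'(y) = 7.96*y + 1.14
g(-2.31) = 18.54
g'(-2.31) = -17.25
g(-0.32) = -0.02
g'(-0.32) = -1.41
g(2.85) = 35.52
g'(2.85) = 23.83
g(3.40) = 49.82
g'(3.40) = 28.20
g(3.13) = 42.50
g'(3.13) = 26.05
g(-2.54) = 22.72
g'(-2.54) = -19.08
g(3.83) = 62.69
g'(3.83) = 31.63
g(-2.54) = 22.72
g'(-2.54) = -19.08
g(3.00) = 39.18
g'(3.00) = 25.02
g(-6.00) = 136.38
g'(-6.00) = -46.62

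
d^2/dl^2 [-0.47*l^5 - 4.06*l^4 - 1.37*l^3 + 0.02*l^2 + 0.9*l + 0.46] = -9.4*l^3 - 48.72*l^2 - 8.22*l + 0.04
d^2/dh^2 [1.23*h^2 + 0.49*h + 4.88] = 2.46000000000000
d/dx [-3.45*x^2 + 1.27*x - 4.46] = 1.27 - 6.9*x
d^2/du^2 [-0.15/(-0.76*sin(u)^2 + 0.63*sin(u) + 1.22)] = (0.34656*sin(u)^4 - 0.21546*sin(u)^3 + 0.0960150000000001*sin(u)^2 + 0.31563*sin(u) - 0.39723)/(-0.76*sin(u)^2 + 0.63*sin(u) + 1.22)^3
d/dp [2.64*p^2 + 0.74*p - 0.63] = 5.28*p + 0.74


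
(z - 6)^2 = z^2 - 12*z + 36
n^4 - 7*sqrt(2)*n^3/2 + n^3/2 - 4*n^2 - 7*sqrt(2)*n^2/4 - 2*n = n*(n + 1/2)*(n - 4*sqrt(2))*(n + sqrt(2)/2)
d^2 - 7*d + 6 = (d - 6)*(d - 1)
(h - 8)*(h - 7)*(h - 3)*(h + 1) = h^4 - 17*h^3 + 83*h^2 - 67*h - 168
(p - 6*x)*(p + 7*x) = p^2 + p*x - 42*x^2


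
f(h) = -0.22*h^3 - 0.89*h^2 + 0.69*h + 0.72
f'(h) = -0.66*h^2 - 1.78*h + 0.69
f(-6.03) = 12.43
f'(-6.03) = -12.57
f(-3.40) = -3.27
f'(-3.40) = -0.89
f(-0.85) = -0.37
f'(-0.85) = 1.73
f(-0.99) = -0.62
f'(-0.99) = 1.81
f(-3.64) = -2.97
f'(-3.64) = -1.58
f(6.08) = -77.43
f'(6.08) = -34.53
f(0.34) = 0.84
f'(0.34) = 0.01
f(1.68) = -1.68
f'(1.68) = -4.16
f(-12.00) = 244.44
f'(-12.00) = -72.99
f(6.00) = -74.70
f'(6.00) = -33.75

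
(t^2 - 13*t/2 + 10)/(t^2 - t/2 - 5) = (t - 4)/(t + 2)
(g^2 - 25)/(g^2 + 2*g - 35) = (g + 5)/(g + 7)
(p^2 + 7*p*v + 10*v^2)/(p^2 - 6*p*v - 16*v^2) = (p + 5*v)/(p - 8*v)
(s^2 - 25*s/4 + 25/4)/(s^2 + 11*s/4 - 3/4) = (4*s^2 - 25*s + 25)/(4*s^2 + 11*s - 3)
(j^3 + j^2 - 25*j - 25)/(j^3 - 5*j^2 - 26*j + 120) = (j^2 - 4*j - 5)/(j^2 - 10*j + 24)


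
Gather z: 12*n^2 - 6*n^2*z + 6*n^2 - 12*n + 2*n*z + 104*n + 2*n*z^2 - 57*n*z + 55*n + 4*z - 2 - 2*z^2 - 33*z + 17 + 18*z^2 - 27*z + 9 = 18*n^2 + 147*n + z^2*(2*n + 16) + z*(-6*n^2 - 55*n - 56) + 24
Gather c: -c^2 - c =-c^2 - c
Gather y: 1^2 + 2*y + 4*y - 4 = 6*y - 3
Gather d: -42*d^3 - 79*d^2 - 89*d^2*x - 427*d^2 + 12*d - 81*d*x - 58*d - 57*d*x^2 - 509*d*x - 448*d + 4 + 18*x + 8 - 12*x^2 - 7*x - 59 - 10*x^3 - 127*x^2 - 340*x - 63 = -42*d^3 + d^2*(-89*x - 506) + d*(-57*x^2 - 590*x - 494) - 10*x^3 - 139*x^2 - 329*x - 110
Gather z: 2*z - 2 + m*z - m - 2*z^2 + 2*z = -m - 2*z^2 + z*(m + 4) - 2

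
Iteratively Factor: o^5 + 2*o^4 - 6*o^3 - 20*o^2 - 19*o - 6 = (o + 1)*(o^4 + o^3 - 7*o^2 - 13*o - 6) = (o + 1)^2*(o^3 - 7*o - 6) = (o - 3)*(o + 1)^2*(o^2 + 3*o + 2) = (o - 3)*(o + 1)^2*(o + 2)*(o + 1)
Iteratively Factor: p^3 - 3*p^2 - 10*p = (p + 2)*(p^2 - 5*p) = p*(p + 2)*(p - 5)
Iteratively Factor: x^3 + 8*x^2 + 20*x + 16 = (x + 4)*(x^2 + 4*x + 4) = (x + 2)*(x + 4)*(x + 2)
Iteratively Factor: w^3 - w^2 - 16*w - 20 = (w + 2)*(w^2 - 3*w - 10) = (w + 2)^2*(w - 5)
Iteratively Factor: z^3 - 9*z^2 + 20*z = (z - 4)*(z^2 - 5*z) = z*(z - 4)*(z - 5)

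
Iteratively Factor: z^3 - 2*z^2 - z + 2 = (z - 1)*(z^2 - z - 2) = (z - 1)*(z + 1)*(z - 2)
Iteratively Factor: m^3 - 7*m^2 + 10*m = (m)*(m^2 - 7*m + 10) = m*(m - 2)*(m - 5)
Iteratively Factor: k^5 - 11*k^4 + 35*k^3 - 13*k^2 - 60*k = (k)*(k^4 - 11*k^3 + 35*k^2 - 13*k - 60) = k*(k - 3)*(k^3 - 8*k^2 + 11*k + 20) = k*(k - 4)*(k - 3)*(k^2 - 4*k - 5) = k*(k - 4)*(k - 3)*(k + 1)*(k - 5)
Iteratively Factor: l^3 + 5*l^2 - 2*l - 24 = (l + 3)*(l^2 + 2*l - 8) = (l + 3)*(l + 4)*(l - 2)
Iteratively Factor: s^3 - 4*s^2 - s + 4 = (s - 4)*(s^2 - 1) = (s - 4)*(s - 1)*(s + 1)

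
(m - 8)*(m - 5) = m^2 - 13*m + 40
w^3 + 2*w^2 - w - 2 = (w - 1)*(w + 1)*(w + 2)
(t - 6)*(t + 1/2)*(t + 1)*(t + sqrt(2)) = t^4 - 9*t^3/2 + sqrt(2)*t^3 - 17*t^2/2 - 9*sqrt(2)*t^2/2 - 17*sqrt(2)*t/2 - 3*t - 3*sqrt(2)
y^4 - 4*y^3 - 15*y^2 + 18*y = y*(y - 6)*(y - 1)*(y + 3)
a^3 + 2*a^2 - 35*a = a*(a - 5)*(a + 7)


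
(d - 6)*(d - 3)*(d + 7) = d^3 - 2*d^2 - 45*d + 126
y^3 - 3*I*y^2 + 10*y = y*(y - 5*I)*(y + 2*I)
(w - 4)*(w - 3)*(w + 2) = w^3 - 5*w^2 - 2*w + 24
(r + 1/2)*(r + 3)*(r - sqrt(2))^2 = r^4 - 2*sqrt(2)*r^3 + 7*r^3/2 - 7*sqrt(2)*r^2 + 7*r^2/2 - 3*sqrt(2)*r + 7*r + 3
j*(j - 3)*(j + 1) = j^3 - 2*j^2 - 3*j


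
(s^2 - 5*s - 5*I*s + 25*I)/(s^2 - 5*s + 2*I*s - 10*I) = (s - 5*I)/(s + 2*I)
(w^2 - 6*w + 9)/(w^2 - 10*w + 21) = (w - 3)/(w - 7)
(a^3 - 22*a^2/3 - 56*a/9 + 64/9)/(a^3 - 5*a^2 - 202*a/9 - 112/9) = (9*a^2 + 6*a - 8)/(9*a^2 + 27*a + 14)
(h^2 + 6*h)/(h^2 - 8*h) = (h + 6)/(h - 8)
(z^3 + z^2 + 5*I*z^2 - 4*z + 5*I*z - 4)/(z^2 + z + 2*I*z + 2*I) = (z^2 + 5*I*z - 4)/(z + 2*I)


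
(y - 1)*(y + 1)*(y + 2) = y^3 + 2*y^2 - y - 2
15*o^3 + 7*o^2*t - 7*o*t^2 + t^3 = (-5*o + t)*(-3*o + t)*(o + t)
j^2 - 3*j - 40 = (j - 8)*(j + 5)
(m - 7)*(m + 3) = m^2 - 4*m - 21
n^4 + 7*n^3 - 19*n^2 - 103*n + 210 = (n - 3)*(n - 2)*(n + 5)*(n + 7)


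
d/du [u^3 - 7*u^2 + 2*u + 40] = 3*u^2 - 14*u + 2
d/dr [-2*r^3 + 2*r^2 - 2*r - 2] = -6*r^2 + 4*r - 2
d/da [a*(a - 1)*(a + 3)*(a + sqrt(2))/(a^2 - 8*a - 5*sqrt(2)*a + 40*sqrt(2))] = 2*(a^5 - 11*a^4 - 7*sqrt(2)*a^4 - 26*a^3 + 62*sqrt(2)*a^3 + 122*a^2 + 121*sqrt(2)*a^2 - 120*sqrt(2)*a + 160*a - 120)/(a^4 - 16*a^3 - 10*sqrt(2)*a^3 + 114*a^2 + 160*sqrt(2)*a^2 - 640*sqrt(2)*a - 800*a + 3200)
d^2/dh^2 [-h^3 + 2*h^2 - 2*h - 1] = 4 - 6*h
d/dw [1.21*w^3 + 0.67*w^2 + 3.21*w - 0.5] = 3.63*w^2 + 1.34*w + 3.21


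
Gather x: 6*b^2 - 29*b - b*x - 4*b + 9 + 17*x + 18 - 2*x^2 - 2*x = 6*b^2 - 33*b - 2*x^2 + x*(15 - b) + 27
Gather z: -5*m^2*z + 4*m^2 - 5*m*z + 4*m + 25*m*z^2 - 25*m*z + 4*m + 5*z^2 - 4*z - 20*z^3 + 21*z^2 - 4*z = 4*m^2 + 8*m - 20*z^3 + z^2*(25*m + 26) + z*(-5*m^2 - 30*m - 8)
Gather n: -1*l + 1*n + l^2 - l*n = l^2 - l + n*(1 - l)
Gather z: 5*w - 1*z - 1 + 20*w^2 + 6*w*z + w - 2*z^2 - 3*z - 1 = 20*w^2 + 6*w - 2*z^2 + z*(6*w - 4) - 2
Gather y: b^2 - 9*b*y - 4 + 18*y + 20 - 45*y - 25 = b^2 + y*(-9*b - 27) - 9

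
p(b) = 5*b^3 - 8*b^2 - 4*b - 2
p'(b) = 15*b^2 - 16*b - 4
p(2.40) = 11.44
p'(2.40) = 44.00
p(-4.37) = -554.56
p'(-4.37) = 352.37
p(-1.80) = -49.88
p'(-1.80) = 73.40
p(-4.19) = -493.49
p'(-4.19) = 326.38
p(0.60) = -6.20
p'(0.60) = -8.20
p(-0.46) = -2.34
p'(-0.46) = 6.53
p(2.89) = 40.31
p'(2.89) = 75.04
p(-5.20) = -900.56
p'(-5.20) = 484.80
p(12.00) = 7438.00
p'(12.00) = 1964.00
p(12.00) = 7438.00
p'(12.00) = 1964.00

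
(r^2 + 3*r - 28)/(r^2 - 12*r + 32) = (r + 7)/(r - 8)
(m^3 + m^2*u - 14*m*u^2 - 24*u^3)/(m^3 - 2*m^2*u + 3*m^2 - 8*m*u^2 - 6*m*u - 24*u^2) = (m + 3*u)/(m + 3)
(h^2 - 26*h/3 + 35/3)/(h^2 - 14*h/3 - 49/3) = (3*h - 5)/(3*h + 7)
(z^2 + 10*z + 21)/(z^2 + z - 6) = (z + 7)/(z - 2)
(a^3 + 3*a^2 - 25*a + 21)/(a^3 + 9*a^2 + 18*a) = (a^3 + 3*a^2 - 25*a + 21)/(a*(a^2 + 9*a + 18))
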